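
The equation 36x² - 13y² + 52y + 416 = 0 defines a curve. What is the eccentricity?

Group the x- and y-terms: 36x² -13(y² - 4y) = -416
36x² -13(y - 2)² = -416 + 0 - 52 = -468
Dividing both sides by -468: (y - 2)²/36 - x²/13 = 1
Hyperbola, center (0, 2), transverse axis vertical; a² = 36, b² = 13.
c² = a² + b² = 49, so c = 7.
e = c/a = 7/6.

e = 7/6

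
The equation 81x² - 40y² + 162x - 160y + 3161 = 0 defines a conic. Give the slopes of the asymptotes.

Group: 81(x² + 2x) -40(y² + 4y) = -3161
81(x + 1)² -40(y + 2)² = -3161 + 81 - 160 = -3240
Divide by -3240: (y + 2)²/81 - (x + 1)²/40 = 1
Hyperbola, center (-1, -2), transverse axis vertical; a² = 81, b² = 40.
For a vertical hyperbola the asymptotes have slope ±a/b.
Here that is ±9/2√10 = ±9√10/20.

9√10/20 and -9√10/20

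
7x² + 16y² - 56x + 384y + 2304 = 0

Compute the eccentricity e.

e = 3/4

7(x² - 8x) + 16(y² + 24y) = -2304
7(x - 4)² + 16(y + 12)² = -2304 + 112 + 2304 = 112
Divide through by 112 to get (x - 4)²/16 + (y + 12)²/7 = 1.
Ellipse, center (4, -12), major axis horizontal; a² = 16, b² = 7.
c² = a² - b² = 9, so c = 3.
e = c/a = 3/4.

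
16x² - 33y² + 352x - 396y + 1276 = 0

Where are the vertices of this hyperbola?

(-11, -10) and (-11, -2)

Group the x- and y-terms: 16(x² + 22x) -33(y² + 12y) = -1276
Complete the square in x and y: 16(x + 11)² -33(y + 6)² = -1276 + 1936 - 1188 = -528
Divide by -528: (y + 6)²/16 - (x + 11)²/33 = 1
Hyperbola, center (-11, -6), transverse axis vertical; a² = 16, b² = 33.
a = 4. Vertices at (h, k ± a).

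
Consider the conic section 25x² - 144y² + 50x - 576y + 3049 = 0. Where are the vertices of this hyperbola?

25(x² + 2x) -144(y² + 4y) = -3049
Completing the square gives 25(x + 1)² -144(y + 2)² = -3049 + 25 - 576 = -3600.
Divide by -3600: (y + 2)²/25 - (x + 1)²/144 = 1
Hyperbola, center (-1, -2), transverse axis vertical; a² = 25, b² = 144.
a = 5. Vertices at (h, k ± a).

(-1, -7) and (-1, 3)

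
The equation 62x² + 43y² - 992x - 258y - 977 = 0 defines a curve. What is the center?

Group the x- and y-terms: 62(x² - 16x) + 43(y² - 6y) = 977
Complete the square: 62(x - 8)² + 43(y - 3)² = 977 + 3968 + 387 = 5332
Divide by 5332: (x - 8)²/86 + (y - 3)²/124 = 1
Ellipse with center (8, 3).

(8, 3)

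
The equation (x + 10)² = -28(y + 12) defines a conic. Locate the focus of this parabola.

Vertex (-10, -12); 4p = -28 so p = -7. Opens down.
Focus is p units from the vertex along the axis: (h, k + p).

(-10, -19)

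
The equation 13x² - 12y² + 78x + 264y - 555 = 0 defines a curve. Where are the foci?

(-3, 11 - 5√5) and (-3, 11 + 5√5)

Rearranging, 13(x² + 6x) -12(y² - 22y) = 555.
Completing the square gives 13(x + 3)² -12(y - 11)² = 555 + 117 - 1452 = -780.
Dividing both sides by -780: (y - 11)²/65 - (x + 3)²/60 = 1
Hyperbola, center (-3, 11), transverse axis vertical; a² = 65, b² = 60.
c² = a² + b² = 65 + 60 = 125, so c = 5√5.
Foci lie on the vertical axis through the center: (h, k ± c).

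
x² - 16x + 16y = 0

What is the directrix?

Only x is squared. Complete the square in x: (x - 8)² = -16(y - 4).
Vertex (8, 4); 4p = -16 so p = -4. Opens down.
Directrix is the horizontal line y = k − p = 4 − (-4) = 8.

y = 8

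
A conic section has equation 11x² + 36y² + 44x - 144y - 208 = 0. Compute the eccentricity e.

Group: 11(x² + 4x) + 36(y² - 4y) = 208
Complete the square: 11(x + 2)² + 36(y - 2)² = 208 + 44 + 144 = 396
Divide by 396: (x + 2)²/36 + (y - 2)²/11 = 1
Ellipse, center (-2, 2), major axis horizontal; a² = 36, b² = 11.
c² = a² - b² = 25, so c = 5.
e = c/a = 5/6.

e = 5/6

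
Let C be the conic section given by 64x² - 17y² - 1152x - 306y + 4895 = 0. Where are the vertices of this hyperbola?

(9, -17) and (9, -1)

Group the x- and y-terms: 64(x² - 18x) -17(y² + 18y) = -4895
Complete the square: 64(x - 9)² -17(y + 9)² = -4895 + 5184 - 1377 = -1088
Divide through by -1088 to get (y + 9)²/64 - (x - 9)²/17 = 1.
Hyperbola, center (9, -9), transverse axis vertical; a² = 64, b² = 17.
a = 8. Vertices at (h, k ± a).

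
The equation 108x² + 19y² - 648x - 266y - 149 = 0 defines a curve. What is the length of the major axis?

Group: 108(x² - 6x) + 19(y² - 14y) = 149
Complete the square: 108(x - 3)² + 19(y - 7)² = 149 + 972 + 931 = 2052
Divide by 2052: (x - 3)²/19 + (y - 7)²/108 = 1
Ellipse, center (3, 7), major axis vertical; a² = 108, b² = 19.
a² = 108 so a = 6√3; the major axis has length 2a = 12√3.

12√3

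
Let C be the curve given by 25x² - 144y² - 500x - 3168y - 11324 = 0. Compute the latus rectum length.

Group the x- and y-terms: 25(x² - 20x) -144(y² + 22y) = 11324
Complete the square in x and y: 25(x - 10)² -144(y + 11)² = 11324 + 2500 - 17424 = -3600
Dividing both sides by -3600: (y + 11)²/25 - (x - 10)²/144 = 1
Hyperbola, center (10, -11), transverse axis vertical; a² = 25, b² = 144.
Latus rectum length = 2b²/a = 2·144/5 = 288/5.

288/5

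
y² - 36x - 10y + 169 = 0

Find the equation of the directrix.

x = -5

Only y is squared. Complete the square in y: (y - 5)² = 36(x - 4).
Vertex (4, 5); 4p = 36 so p = 9. Opens right.
Directrix is the vertical line x = h − p = 4 − (9) = -5.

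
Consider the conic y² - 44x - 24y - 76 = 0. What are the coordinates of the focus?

(6, 12)

Only y is squared. Complete the square in y: (y - 12)² = 44(x + 5).
Vertex (-5, 12); 4p = 44 so p = 11. Opens right.
Focus is p units from the vertex along the axis: (h + p, k).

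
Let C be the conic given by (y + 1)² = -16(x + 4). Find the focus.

(-8, -1)

Vertex (-4, -1); 4p = -16 so p = -4. Opens left.
Focus is p units from the vertex along the axis: (h + p, k).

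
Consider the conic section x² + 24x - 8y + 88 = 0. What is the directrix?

Only x is squared. Complete the square in x: (x + 12)² = 8(y + 7).
Vertex (-12, -7); 4p = 8 so p = 2. Opens up.
Directrix is the horizontal line y = k − p = -7 − (2) = -9.

y = -9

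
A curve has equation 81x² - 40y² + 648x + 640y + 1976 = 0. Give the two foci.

Rearranging, 81(x² + 8x) -40(y² - 16y) = -1976.
Completing the square gives 81(x + 4)² -40(y - 8)² = -1976 + 1296 - 2560 = -3240.
Divide through by -3240 to get (y - 8)²/81 - (x + 4)²/40 = 1.
Hyperbola, center (-4, 8), transverse axis vertical; a² = 81, b² = 40.
c² = a² + b² = 81 + 40 = 121, so c = 11.
Foci lie on the vertical axis through the center: (h, k ± c).

(-4, -3) and (-4, 19)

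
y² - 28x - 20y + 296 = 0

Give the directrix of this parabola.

x = 0

Only y is squared. Complete the square in y: (y - 10)² = 28(x - 7).
Vertex (7, 10); 4p = 28 so p = 7. Opens right.
Directrix is the vertical line x = h − p = 7 − (7) = 0.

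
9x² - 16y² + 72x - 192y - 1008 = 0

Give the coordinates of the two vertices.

Group: 9(x² + 8x) -16(y² + 12y) = 1008
Complete the square in x and y: 9(x + 4)² -16(y + 6)² = 1008 + 144 - 576 = 576
Divide by 576: (x + 4)²/64 - (y + 6)²/36 = 1
Hyperbola, center (-4, -6), transverse axis horizontal; a² = 64, b² = 36.
a = 8. Vertices at (h ± a, k).

(-12, -6) and (4, -6)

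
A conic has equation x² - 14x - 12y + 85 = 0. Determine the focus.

Only x is squared. Complete the square in x: (x - 7)² = 12(y - 3).
Vertex (7, 3); 4p = 12 so p = 3. Opens up.
Focus is p units from the vertex along the axis: (h, k + p).

(7, 6)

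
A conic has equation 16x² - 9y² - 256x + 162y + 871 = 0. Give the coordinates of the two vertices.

(8, 1) and (8, 17)

Group: 16(x² - 16x) -9(y² - 18y) = -871
Complete the square in x and y: 16(x - 8)² -9(y - 9)² = -871 + 1024 - 729 = -576
Divide by -576: (y - 9)²/64 - (x - 8)²/36 = 1
Hyperbola, center (8, 9), transverse axis vertical; a² = 64, b² = 36.
a = 8. Vertices at (h, k ± a).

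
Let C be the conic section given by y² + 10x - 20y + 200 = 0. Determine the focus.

(-25/2, 10)

Only y is squared. Complete the square in y: (y - 10)² = -10(x + 10).
Vertex (-10, 10); 4p = -10 so p = -5/2. Opens left.
Focus is p units from the vertex along the axis: (h + p, k).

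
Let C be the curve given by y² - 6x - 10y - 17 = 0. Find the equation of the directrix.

Only y is squared. Complete the square in y: (y - 5)² = 6(x + 7).
Vertex (-7, 5); 4p = 6 so p = 3/2. Opens right.
Directrix is the vertical line x = h − p = -7 − (3/2) = -17/2.

x = -17/2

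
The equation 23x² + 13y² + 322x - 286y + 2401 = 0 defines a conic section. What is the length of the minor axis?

2√13

23(x² + 14x) + 13(y² - 22y) = -2401
Complete the square in x and y: 23(x + 7)² + 13(y - 11)² = -2401 + 1127 + 1573 = 299
Divide through by 299 to get (x + 7)²/13 + (y - 11)²/23 = 1.
Ellipse, center (-7, 11), major axis vertical; a² = 23, b² = 13.
b² = 13 so b = √13; the minor axis has length 2b = 2√13.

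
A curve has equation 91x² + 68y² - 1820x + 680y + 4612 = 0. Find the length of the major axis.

Group the x- and y-terms: 91(x² - 20x) + 68(y² + 10y) = -4612
91(x - 10)² + 68(y + 5)² = -4612 + 9100 + 1700 = 6188
Dividing both sides by 6188: (x - 10)²/68 + (y + 5)²/91 = 1
Ellipse, center (10, -5), major axis vertical; a² = 91, b² = 68.
a² = 91 so a = √91; the major axis has length 2a = 2√91.

2√91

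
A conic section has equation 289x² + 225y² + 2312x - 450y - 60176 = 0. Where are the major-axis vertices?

Group: 289(x² + 8x) + 225(y² - 2y) = 60176
289(x + 4)² + 225(y - 1)² = 60176 + 4624 + 225 = 65025
Dividing both sides by 65025: (x + 4)²/225 + (y - 1)²/289 = 1
Ellipse, center (-4, 1), major axis vertical; a² = 289, b² = 225.
a = 17. Vertices at (h, k ± a).

(-4, -16) and (-4, 18)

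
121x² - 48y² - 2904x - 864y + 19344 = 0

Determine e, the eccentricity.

Group: 121(x² - 24x) -48(y² + 18y) = -19344
Completing the square gives 121(x - 12)² -48(y + 9)² = -19344 + 17424 - 3888 = -5808.
Divide by -5808: (y + 9)²/121 - (x - 12)²/48 = 1
Hyperbola, center (12, -9), transverse axis vertical; a² = 121, b² = 48.
c² = a² + b² = 169, so c = 13.
e = c/a = 13/11.

e = 13/11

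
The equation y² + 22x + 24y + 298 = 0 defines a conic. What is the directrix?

x = -3/2

Only y is squared. Complete the square in y: (y + 12)² = -22(x + 7).
Vertex (-7, -12); 4p = -22 so p = -11/2. Opens left.
Directrix is the vertical line x = h − p = -7 − (-11/2) = -3/2.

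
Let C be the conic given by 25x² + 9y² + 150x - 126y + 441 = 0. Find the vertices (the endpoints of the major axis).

(-3, 2) and (-3, 12)

25(x² + 6x) + 9(y² - 14y) = -441
Complete the square in x and y: 25(x + 3)² + 9(y - 7)² = -441 + 225 + 441 = 225
Dividing both sides by 225: (x + 3)²/9 + (y - 7)²/25 = 1
Ellipse, center (-3, 7), major axis vertical; a² = 25, b² = 9.
a = 5. Vertices at (h, k ± a).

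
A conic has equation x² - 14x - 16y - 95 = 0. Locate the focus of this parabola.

(7, -5)

Only x is squared. Complete the square in x: (x - 7)² = 16(y + 9).
Vertex (7, -9); 4p = 16 so p = 4. Opens up.
Focus is p units from the vertex along the axis: (h, k + p).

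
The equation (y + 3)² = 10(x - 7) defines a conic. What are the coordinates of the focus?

Vertex (7, -3); 4p = 10 so p = 5/2. Opens right.
Focus is p units from the vertex along the axis: (h + p, k).

(19/2, -3)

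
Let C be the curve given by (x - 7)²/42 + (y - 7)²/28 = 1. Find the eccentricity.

Center (7, 7). The larger denominator 42 sits under the x-term, so the major axis is horizontal; a² = 42, b² = 28.
c² = a² - b² = 14, so c = √14.
e = c/a = √14/√42 = √3/3.

e = √3/3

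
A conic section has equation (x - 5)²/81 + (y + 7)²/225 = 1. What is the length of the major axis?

Center (5, -7). The larger denominator 225 sits under the y-term, so the major axis is vertical; a² = 225, b² = 81.
a² = 225 so a = 15; the major axis has length 2a = 30.

30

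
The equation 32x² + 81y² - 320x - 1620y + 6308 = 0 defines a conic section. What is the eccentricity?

32(x² - 10x) + 81(y² - 20y) = -6308
Complete the square: 32(x - 5)² + 81(y - 10)² = -6308 + 800 + 8100 = 2592
Dividing both sides by 2592: (x - 5)²/81 + (y - 10)²/32 = 1
Ellipse, center (5, 10), major axis horizontal; a² = 81, b² = 32.
c² = a² - b² = 49, so c = 7.
e = c/a = 7/9.

e = 7/9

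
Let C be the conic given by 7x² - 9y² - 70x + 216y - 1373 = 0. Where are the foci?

(-3, 12) and (13, 12)

Collect terms: 7(x² - 10x) -9(y² - 24y) = 1373
Complete the square: 7(x - 5)² -9(y - 12)² = 1373 + 175 - 1296 = 252
Dividing both sides by 252: (x - 5)²/36 - (y - 12)²/28 = 1
Hyperbola, center (5, 12), transverse axis horizontal; a² = 36, b² = 28.
c² = a² + b² = 36 + 28 = 64, so c = 8.
Foci lie on the horizontal axis through the center: (h ± c, k).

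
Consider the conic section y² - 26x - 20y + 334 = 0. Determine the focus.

Only y is squared. Complete the square in y: (y - 10)² = 26(x - 9).
Vertex (9, 10); 4p = 26 so p = 13/2. Opens right.
Focus is p units from the vertex along the axis: (h + p, k).

(31/2, 10)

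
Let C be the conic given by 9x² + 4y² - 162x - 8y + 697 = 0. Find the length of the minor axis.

4

9(x² - 18x) + 4(y² - 2y) = -697
Complete the square: 9(x - 9)² + 4(y - 1)² = -697 + 729 + 4 = 36
Dividing both sides by 36: (x - 9)²/4 + (y - 1)²/9 = 1
Ellipse, center (9, 1), major axis vertical; a² = 9, b² = 4.
b² = 4 so b = 2; the minor axis has length 2b = 4.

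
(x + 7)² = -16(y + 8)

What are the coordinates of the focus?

Vertex (-7, -8); 4p = -16 so p = -4. Opens down.
Focus is p units from the vertex along the axis: (h, k + p).

(-7, -12)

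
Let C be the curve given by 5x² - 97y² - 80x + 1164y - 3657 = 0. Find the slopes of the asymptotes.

√485/97 and -√485/97

5(x² - 16x) -97(y² - 12y) = 3657
Complete the square: 5(x - 8)² -97(y - 6)² = 3657 + 320 - 3492 = 485
Divide by 485: (x - 8)²/97 - (y - 6)²/5 = 1
Hyperbola, center (8, 6), transverse axis horizontal; a² = 97, b² = 5.
For a horizontal hyperbola the asymptotes have slope ±b/a.
Here that is ±√5/√97 = ±√485/97.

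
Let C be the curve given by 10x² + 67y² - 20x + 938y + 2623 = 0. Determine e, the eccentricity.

Group the x- and y-terms: 10(x² - 2x) + 67(y² + 14y) = -2623
Complete the square: 10(x - 1)² + 67(y + 7)² = -2623 + 10 + 3283 = 670
Dividing both sides by 670: (x - 1)²/67 + (y + 7)²/10 = 1
Ellipse, center (1, -7), major axis horizontal; a² = 67, b² = 10.
c² = a² - b² = 57, so c = √57.
e = c/a = √57/√67 = √3819/67.

e = √3819/67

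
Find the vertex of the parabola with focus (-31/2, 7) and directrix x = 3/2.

(-7, 7)

The vertex is the midpoint between the focus and the directrix along the axis of symmetry.
Axis is horizontal (directrix is vertical). Vertex x-coordinate = (-31/2 + 3/2)/2 = -7; y-coordinate = 7.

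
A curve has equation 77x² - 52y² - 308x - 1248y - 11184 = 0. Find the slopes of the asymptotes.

√1001/26 and -√1001/26

Group: 77(x² - 4x) -52(y² + 24y) = 11184
77(x - 2)² -52(y + 12)² = 11184 + 308 - 7488 = 4004
Dividing both sides by 4004: (x - 2)²/52 - (y + 12)²/77 = 1
Hyperbola, center (2, -12), transverse axis horizontal; a² = 52, b² = 77.
For a horizontal hyperbola the asymptotes have slope ±b/a.
Here that is ±√77/2√13 = ±√1001/26.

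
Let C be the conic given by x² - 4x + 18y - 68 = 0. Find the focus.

Only x is squared. Complete the square in x: (x - 2)² = -18(y - 4).
Vertex (2, 4); 4p = -18 so p = -9/2. Opens down.
Focus is p units from the vertex along the axis: (h, k + p).

(2, -1/2)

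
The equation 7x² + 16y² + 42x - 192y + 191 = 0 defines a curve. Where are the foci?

(-9, 6) and (3, 6)

Group: 7(x² + 6x) + 16(y² - 12y) = -191
7(x + 3)² + 16(y - 6)² = -191 + 63 + 576 = 448
Dividing both sides by 448: (x + 3)²/64 + (y - 6)²/28 = 1
Ellipse, center (-3, 6), major axis horizontal; a² = 64, b² = 28.
c² = a² - b² = 64 - 28 = 36, so c = 6.
Foci lie on the horizontal axis through the center: (h ± c, k).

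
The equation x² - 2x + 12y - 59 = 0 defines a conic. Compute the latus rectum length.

12

Only x is squared. Complete the square in x: (x - 1)² = -12(y - 5).
Vertex (1, 5); 4p = -12 so p = -3. Opens down.
Latus rectum length = |4p| = 12.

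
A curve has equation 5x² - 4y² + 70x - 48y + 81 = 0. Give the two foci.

(-10, -6) and (-4, -6)

5(x² + 14x) -4(y² + 12y) = -81
Complete the square: 5(x + 7)² -4(y + 6)² = -81 + 245 - 144 = 20
Divide by 20: (x + 7)²/4 - (y + 6)²/5 = 1
Hyperbola, center (-7, -6), transverse axis horizontal; a² = 4, b² = 5.
c² = a² + b² = 4 + 5 = 9, so c = 3.
Foci lie on the horizontal axis through the center: (h ± c, k).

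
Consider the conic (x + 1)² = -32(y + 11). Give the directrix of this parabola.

y = -3

Vertex (-1, -11); 4p = -32 so p = -8. Opens down.
Directrix is the horizontal line y = k − p = -11 − (-8) = -3.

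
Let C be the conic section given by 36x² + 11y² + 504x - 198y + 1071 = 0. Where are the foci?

Group: 36(x² + 14x) + 11(y² - 18y) = -1071
Complete the square: 36(x + 7)² + 11(y - 9)² = -1071 + 1764 + 891 = 1584
Dividing both sides by 1584: (x + 7)²/44 + (y - 9)²/144 = 1
Ellipse, center (-7, 9), major axis vertical; a² = 144, b² = 44.
c² = a² - b² = 144 - 44 = 100, so c = 10.
Foci lie on the vertical axis through the center: (h, k ± c).

(-7, -1) and (-7, 19)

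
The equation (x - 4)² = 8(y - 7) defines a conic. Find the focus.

(4, 9)

Vertex (4, 7); 4p = 8 so p = 2. Opens up.
Focus is p units from the vertex along the axis: (h, k + p).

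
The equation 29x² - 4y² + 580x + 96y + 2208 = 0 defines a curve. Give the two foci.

Group the x- and y-terms: 29(x² + 20x) -4(y² - 24y) = -2208
29(x + 10)² -4(y - 12)² = -2208 + 2900 - 576 = 116
Divide by 116: (x + 10)²/4 - (y - 12)²/29 = 1
Hyperbola, center (-10, 12), transverse axis horizontal; a² = 4, b² = 29.
c² = a² + b² = 4 + 29 = 33, so c = √33.
Foci lie on the horizontal axis through the center: (h ± c, k).

(-10 - √33, 12) and (-10 + √33, 12)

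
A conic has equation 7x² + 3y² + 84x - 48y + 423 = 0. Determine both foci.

Rearranging, 7(x² + 12x) + 3(y² - 16y) = -423.
Complete the square in x and y: 7(x + 6)² + 3(y - 8)² = -423 + 252 + 192 = 21
Divide through by 21 to get (x + 6)²/3 + (y - 8)²/7 = 1.
Ellipse, center (-6, 8), major axis vertical; a² = 7, b² = 3.
c² = a² - b² = 7 - 3 = 4, so c = 2.
Foci lie on the vertical axis through the center: (h, k ± c).

(-6, 6) and (-6, 10)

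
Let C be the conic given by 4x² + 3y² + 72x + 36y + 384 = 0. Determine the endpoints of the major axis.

(-9, -10) and (-9, -2)

Rearranging, 4(x² + 18x) + 3(y² + 12y) = -384.
Complete the square: 4(x + 9)² + 3(y + 6)² = -384 + 324 + 108 = 48
Divide by 48: (x + 9)²/12 + (y + 6)²/16 = 1
Ellipse, center (-9, -6), major axis vertical; a² = 16, b² = 12.
a = 4. Vertices at (h, k ± a).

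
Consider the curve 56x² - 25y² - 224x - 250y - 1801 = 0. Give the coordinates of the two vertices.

56(x² - 4x) -25(y² + 10y) = 1801
Complete the square in x and y: 56(x - 2)² -25(y + 5)² = 1801 + 224 - 625 = 1400
Divide through by 1400 to get (x - 2)²/25 - (y + 5)²/56 = 1.
Hyperbola, center (2, -5), transverse axis horizontal; a² = 25, b² = 56.
a = 5. Vertices at (h ± a, k).

(-3, -5) and (7, -5)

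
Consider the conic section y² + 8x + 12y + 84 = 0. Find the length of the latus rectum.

Only y is squared. Complete the square in y: (y + 6)² = -8(x + 6).
Vertex (-6, -6); 4p = -8 so p = -2. Opens left.
Latus rectum length = |4p| = 8.

8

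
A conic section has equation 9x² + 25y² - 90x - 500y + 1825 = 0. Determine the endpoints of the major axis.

(-5, 10) and (15, 10)

Group the x- and y-terms: 9(x² - 10x) + 25(y² - 20y) = -1825
Completing the square gives 9(x - 5)² + 25(y - 10)² = -1825 + 225 + 2500 = 900.
Divide by 900: (x - 5)²/100 + (y - 10)²/36 = 1
Ellipse, center (5, 10), major axis horizontal; a² = 100, b² = 36.
a = 10. Vertices at (h ± a, k).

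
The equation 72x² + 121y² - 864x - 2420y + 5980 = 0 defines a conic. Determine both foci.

Group: 72(x² - 12x) + 121(y² - 20y) = -5980
72(x - 6)² + 121(y - 10)² = -5980 + 2592 + 12100 = 8712
Dividing both sides by 8712: (x - 6)²/121 + (y - 10)²/72 = 1
Ellipse, center (6, 10), major axis horizontal; a² = 121, b² = 72.
c² = a² - b² = 121 - 72 = 49, so c = 7.
Foci lie on the horizontal axis through the center: (h ± c, k).

(-1, 10) and (13, 10)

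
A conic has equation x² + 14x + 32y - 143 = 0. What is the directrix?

Only x is squared. Complete the square in x: (x + 7)² = -32(y - 6).
Vertex (-7, 6); 4p = -32 so p = -8. Opens down.
Directrix is the horizontal line y = k − p = 6 − (-8) = 14.

y = 14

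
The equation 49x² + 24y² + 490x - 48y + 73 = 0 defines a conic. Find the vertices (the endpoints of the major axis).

49(x² + 10x) + 24(y² - 2y) = -73
49(x + 5)² + 24(y - 1)² = -73 + 1225 + 24 = 1176
Divide by 1176: (x + 5)²/24 + (y - 1)²/49 = 1
Ellipse, center (-5, 1), major axis vertical; a² = 49, b² = 24.
a = 7. Vertices at (h, k ± a).

(-5, -6) and (-5, 8)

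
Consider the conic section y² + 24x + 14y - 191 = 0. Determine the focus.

Only y is squared. Complete the square in y: (y + 7)² = -24(x - 10).
Vertex (10, -7); 4p = -24 so p = -6. Opens left.
Focus is p units from the vertex along the axis: (h + p, k).

(4, -7)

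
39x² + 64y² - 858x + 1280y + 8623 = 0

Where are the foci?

(6, -10) and (16, -10)

Collect terms: 39(x² - 22x) + 64(y² + 20y) = -8623
Complete the square in x and y: 39(x - 11)² + 64(y + 10)² = -8623 + 4719 + 6400 = 2496
Divide through by 2496 to get (x - 11)²/64 + (y + 10)²/39 = 1.
Ellipse, center (11, -10), major axis horizontal; a² = 64, b² = 39.
c² = a² - b² = 64 - 39 = 25, so c = 5.
Foci lie on the horizontal axis through the center: (h ± c, k).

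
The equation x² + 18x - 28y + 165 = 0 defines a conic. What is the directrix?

y = -4

Only x is squared. Complete the square in x: (x + 9)² = 28(y - 3).
Vertex (-9, 3); 4p = 28 so p = 7. Opens up.
Directrix is the horizontal line y = k − p = 3 − (7) = -4.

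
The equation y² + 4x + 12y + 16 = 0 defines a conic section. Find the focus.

Only y is squared. Complete the square in y: (y + 6)² = -4(x - 5).
Vertex (5, -6); 4p = -4 so p = -1. Opens left.
Focus is p units from the vertex along the axis: (h + p, k).

(4, -6)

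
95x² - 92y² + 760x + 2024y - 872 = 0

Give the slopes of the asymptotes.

Rearranging, 95(x² + 8x) -92(y² - 22y) = 872.
Complete the square: 95(x + 4)² -92(y - 11)² = 872 + 1520 - 11132 = -8740
Divide by -8740: (y - 11)²/95 - (x + 4)²/92 = 1
Hyperbola, center (-4, 11), transverse axis vertical; a² = 95, b² = 92.
For a vertical hyperbola the asymptotes have slope ±a/b.
Here that is ±√95/2√23 = ±√2185/46.

√2185/46 and -√2185/46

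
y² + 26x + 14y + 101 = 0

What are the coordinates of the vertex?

Only y is squared. Complete the square in y: (y + 7)² = -26(x + 2).
Vertex (-2, -7); 4p = -26 so p = -13/2. Opens left.

(-2, -7)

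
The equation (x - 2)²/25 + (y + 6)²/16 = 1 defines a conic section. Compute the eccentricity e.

Center (2, -6). The larger denominator 25 sits under the x-term, so the major axis is horizontal; a² = 25, b² = 16.
c² = a² - b² = 9, so c = 3.
e = c/a = 3/5.

e = 3/5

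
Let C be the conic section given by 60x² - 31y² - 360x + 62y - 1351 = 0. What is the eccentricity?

e = √2821/31

Collect terms: 60(x² - 6x) -31(y² - 2y) = 1351
Complete the square in x and y: 60(x - 3)² -31(y - 1)² = 1351 + 540 - 31 = 1860
Dividing both sides by 1860: (x - 3)²/31 - (y - 1)²/60 = 1
Hyperbola, center (3, 1), transverse axis horizontal; a² = 31, b² = 60.
c² = a² + b² = 91, so c = √91.
e = c/a = √91/√31 = √2821/31.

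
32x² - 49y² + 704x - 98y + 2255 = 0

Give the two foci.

Group the x- and y-terms: 32(x² + 22x) -49(y² + 2y) = -2255
Completing the square gives 32(x + 11)² -49(y + 1)² = -2255 + 3872 - 49 = 1568.
Divide through by 1568 to get (x + 11)²/49 - (y + 1)²/32 = 1.
Hyperbola, center (-11, -1), transverse axis horizontal; a² = 49, b² = 32.
c² = a² + b² = 49 + 32 = 81, so c = 9.
Foci lie on the horizontal axis through the center: (h ± c, k).

(-20, -1) and (-2, -1)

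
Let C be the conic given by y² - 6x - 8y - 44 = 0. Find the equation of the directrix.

x = -23/2

Only y is squared. Complete the square in y: (y - 4)² = 6(x + 10).
Vertex (-10, 4); 4p = 6 so p = 3/2. Opens right.
Directrix is the vertical line x = h − p = -10 − (3/2) = -23/2.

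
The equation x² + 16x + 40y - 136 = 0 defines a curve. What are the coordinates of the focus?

(-8, -5)

Only x is squared. Complete the square in x: (x + 8)² = -40(y - 5).
Vertex (-8, 5); 4p = -40 so p = -10. Opens down.
Focus is p units from the vertex along the axis: (h, k + p).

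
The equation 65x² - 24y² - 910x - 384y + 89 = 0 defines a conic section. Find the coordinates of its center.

Rearranging, 65(x² - 14x) -24(y² + 16y) = -89.
Complete the square in x and y: 65(x - 7)² -24(y + 8)² = -89 + 3185 - 1536 = 1560
Divide through by 1560 to get (x - 7)²/24 - (y + 8)²/65 = 1.
Hyperbola with center (7, -8).

(7, -8)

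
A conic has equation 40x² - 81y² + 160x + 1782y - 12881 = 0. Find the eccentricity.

Collect terms: 40(x² + 4x) -81(y² - 22y) = 12881
Complete the square: 40(x + 2)² -81(y - 11)² = 12881 + 160 - 9801 = 3240
Divide through by 3240 to get (x + 2)²/81 - (y - 11)²/40 = 1.
Hyperbola, center (-2, 11), transverse axis horizontal; a² = 81, b² = 40.
c² = a² + b² = 121, so c = 11.
e = c/a = 11/9.

e = 11/9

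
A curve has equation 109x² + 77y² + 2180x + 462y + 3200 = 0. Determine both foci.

(-10, -3 - 4√2) and (-10, -3 + 4√2)

109(x² + 20x) + 77(y² + 6y) = -3200
Completing the square gives 109(x + 10)² + 77(y + 3)² = -3200 + 10900 + 693 = 8393.
Divide by 8393: (x + 10)²/77 + (y + 3)²/109 = 1
Ellipse, center (-10, -3), major axis vertical; a² = 109, b² = 77.
c² = a² - b² = 109 - 77 = 32, so c = 4√2.
Foci lie on the vertical axis through the center: (h, k ± c).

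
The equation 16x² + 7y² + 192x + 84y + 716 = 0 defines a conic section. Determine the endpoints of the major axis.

(-6, -10) and (-6, -2)

Group: 16(x² + 12x) + 7(y² + 12y) = -716
Complete the square in x and y: 16(x + 6)² + 7(y + 6)² = -716 + 576 + 252 = 112
Dividing both sides by 112: (x + 6)²/7 + (y + 6)²/16 = 1
Ellipse, center (-6, -6), major axis vertical; a² = 16, b² = 7.
a = 4. Vertices at (h, k ± a).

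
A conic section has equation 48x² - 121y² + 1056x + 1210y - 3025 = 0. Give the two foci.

(-24, 5) and (2, 5)

Rearranging, 48(x² + 22x) -121(y² - 10y) = 3025.
Completing the square gives 48(x + 11)² -121(y - 5)² = 3025 + 5808 - 3025 = 5808.
Dividing both sides by 5808: (x + 11)²/121 - (y - 5)²/48 = 1
Hyperbola, center (-11, 5), transverse axis horizontal; a² = 121, b² = 48.
c² = a² + b² = 121 + 48 = 169, so c = 13.
Foci lie on the horizontal axis through the center: (h ± c, k).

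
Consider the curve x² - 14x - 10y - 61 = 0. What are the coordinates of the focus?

Only x is squared. Complete the square in x: (x - 7)² = 10(y + 11).
Vertex (7, -11); 4p = 10 so p = 5/2. Opens up.
Focus is p units from the vertex along the axis: (h, k + p).

(7, -17/2)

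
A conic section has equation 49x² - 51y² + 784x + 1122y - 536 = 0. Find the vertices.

(-8, 4) and (-8, 18)

49(x² + 16x) -51(y² - 22y) = 536
Complete the square in x and y: 49(x + 8)² -51(y - 11)² = 536 + 3136 - 6171 = -2499
Dividing both sides by -2499: (y - 11)²/49 - (x + 8)²/51 = 1
Hyperbola, center (-8, 11), transverse axis vertical; a² = 49, b² = 51.
a = 7. Vertices at (h, k ± a).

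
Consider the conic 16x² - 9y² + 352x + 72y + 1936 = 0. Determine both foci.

(-11, -1) and (-11, 9)

Group the x- and y-terms: 16(x² + 22x) -9(y² - 8y) = -1936
Completing the square gives 16(x + 11)² -9(y - 4)² = -1936 + 1936 - 144 = -144.
Divide by -144: (y - 4)²/16 - (x + 11)²/9 = 1
Hyperbola, center (-11, 4), transverse axis vertical; a² = 16, b² = 9.
c² = a² + b² = 16 + 9 = 25, so c = 5.
Foci lie on the vertical axis through the center: (h, k ± c).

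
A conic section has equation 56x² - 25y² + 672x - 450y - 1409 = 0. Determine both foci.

(-15, -9) and (3, -9)

Collect terms: 56(x² + 12x) -25(y² + 18y) = 1409
Completing the square gives 56(x + 6)² -25(y + 9)² = 1409 + 2016 - 2025 = 1400.
Dividing both sides by 1400: (x + 6)²/25 - (y + 9)²/56 = 1
Hyperbola, center (-6, -9), transverse axis horizontal; a² = 25, b² = 56.
c² = a² + b² = 25 + 56 = 81, so c = 9.
Foci lie on the horizontal axis through the center: (h ± c, k).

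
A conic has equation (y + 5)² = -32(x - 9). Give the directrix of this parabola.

x = 17

Vertex (9, -5); 4p = -32 so p = -8. Opens left.
Directrix is the vertical line x = h − p = 9 − (-8) = 17.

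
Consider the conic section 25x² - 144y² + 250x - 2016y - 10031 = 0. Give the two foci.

(-18, -7) and (8, -7)

Group the x- and y-terms: 25(x² + 10x) -144(y² + 14y) = 10031
25(x + 5)² -144(y + 7)² = 10031 + 625 - 7056 = 3600
Dividing both sides by 3600: (x + 5)²/144 - (y + 7)²/25 = 1
Hyperbola, center (-5, -7), transverse axis horizontal; a² = 144, b² = 25.
c² = a² + b² = 144 + 25 = 169, so c = 13.
Foci lie on the horizontal axis through the center: (h ± c, k).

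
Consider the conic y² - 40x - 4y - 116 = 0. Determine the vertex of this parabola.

(-3, 2)

Only y is squared. Complete the square in y: (y - 2)² = 40(x + 3).
Vertex (-3, 2); 4p = 40 so p = 10. Opens right.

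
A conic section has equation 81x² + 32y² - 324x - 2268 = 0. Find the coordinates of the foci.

81(x² - 4x) + 32y² = 2268
Complete the square in x and y: 81(x - 2)² + 32y² = 2268 + 324 + 0 = 2592
Dividing both sides by 2592: (x - 2)²/32 + y²/81 = 1
Ellipse, center (2, 0), major axis vertical; a² = 81, b² = 32.
c² = a² - b² = 81 - 32 = 49, so c = 7.
Foci lie on the vertical axis through the center: (h, k ± c).

(2, -7) and (2, 7)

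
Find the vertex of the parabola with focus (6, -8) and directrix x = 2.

(4, -8)

The vertex is the midpoint between the focus and the directrix along the axis of symmetry.
Axis is horizontal (directrix is vertical). Vertex x-coordinate = (6 + 2)/2 = 4; y-coordinate = -8.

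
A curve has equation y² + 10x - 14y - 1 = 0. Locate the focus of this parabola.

Only y is squared. Complete the square in y: (y - 7)² = -10(x - 5).
Vertex (5, 7); 4p = -10 so p = -5/2. Opens left.
Focus is p units from the vertex along the axis: (h + p, k).

(5/2, 7)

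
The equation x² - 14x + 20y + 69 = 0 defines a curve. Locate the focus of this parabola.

(7, -6)

Only x is squared. Complete the square in x: (x - 7)² = -20(y + 1).
Vertex (7, -1); 4p = -20 so p = -5. Opens down.
Focus is p units from the vertex along the axis: (h, k + p).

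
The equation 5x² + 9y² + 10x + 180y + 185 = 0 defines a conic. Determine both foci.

(-9, -10) and (7, -10)

Rearranging, 5(x² + 2x) + 9(y² + 20y) = -185.
Completing the square gives 5(x + 1)² + 9(y + 10)² = -185 + 5 + 900 = 720.
Dividing both sides by 720: (x + 1)²/144 + (y + 10)²/80 = 1
Ellipse, center (-1, -10), major axis horizontal; a² = 144, b² = 80.
c² = a² - b² = 144 - 80 = 64, so c = 8.
Foci lie on the horizontal axis through the center: (h ± c, k).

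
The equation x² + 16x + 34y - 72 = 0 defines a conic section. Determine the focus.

(-8, -9/2)

Only x is squared. Complete the square in x: (x + 8)² = -34(y - 4).
Vertex (-8, 4); 4p = -34 so p = -17/2. Opens down.
Focus is p units from the vertex along the axis: (h, k + p).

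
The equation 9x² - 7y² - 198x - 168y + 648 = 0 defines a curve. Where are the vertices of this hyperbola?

Group the x- and y-terms: 9(x² - 22x) -7(y² + 24y) = -648
Completing the square gives 9(x - 11)² -7(y + 12)² = -648 + 1089 - 1008 = -567.
Divide by -567: (y + 12)²/81 - (x - 11)²/63 = 1
Hyperbola, center (11, -12), transverse axis vertical; a² = 81, b² = 63.
a = 9. Vertices at (h, k ± a).

(11, -21) and (11, -3)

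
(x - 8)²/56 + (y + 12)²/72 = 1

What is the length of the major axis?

Center (8, -12). The larger denominator 72 sits under the y-term, so the major axis is vertical; a² = 72, b² = 56.
a² = 72 so a = 6√2; the major axis has length 2a = 12√2.

12√2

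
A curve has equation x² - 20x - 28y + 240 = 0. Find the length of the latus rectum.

Only x is squared. Complete the square in x: (x - 10)² = 28(y - 5).
Vertex (10, 5); 4p = 28 so p = 7. Opens up.
Latus rectum length = |4p| = 28.

28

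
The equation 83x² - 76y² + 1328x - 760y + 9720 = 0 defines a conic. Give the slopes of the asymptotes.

√1577/38 and -√1577/38

Rearranging, 83(x² + 16x) -76(y² + 10y) = -9720.
Complete the square: 83(x + 8)² -76(y + 5)² = -9720 + 5312 - 1900 = -6308
Dividing both sides by -6308: (y + 5)²/83 - (x + 8)²/76 = 1
Hyperbola, center (-8, -5), transverse axis vertical; a² = 83, b² = 76.
For a vertical hyperbola the asymptotes have slope ±a/b.
Here that is ±√83/2√19 = ±√1577/38.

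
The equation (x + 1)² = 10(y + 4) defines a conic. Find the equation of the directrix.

Vertex (-1, -4); 4p = 10 so p = 5/2. Opens up.
Directrix is the horizontal line y = k − p = -4 − (5/2) = -13/2.

y = -13/2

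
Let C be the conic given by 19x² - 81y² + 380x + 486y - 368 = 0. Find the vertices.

(-19, 3) and (-1, 3)

Collect terms: 19(x² + 20x) -81(y² - 6y) = 368
19(x + 10)² -81(y - 3)² = 368 + 1900 - 729 = 1539
Divide through by 1539 to get (x + 10)²/81 - (y - 3)²/19 = 1.
Hyperbola, center (-10, 3), transverse axis horizontal; a² = 81, b² = 19.
a = 9. Vertices at (h ± a, k).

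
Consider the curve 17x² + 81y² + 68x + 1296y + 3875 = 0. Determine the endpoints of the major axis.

(-11, -8) and (7, -8)

Group the x- and y-terms: 17(x² + 4x) + 81(y² + 16y) = -3875
Complete the square: 17(x + 2)² + 81(y + 8)² = -3875 + 68 + 5184 = 1377
Divide by 1377: (x + 2)²/81 + (y + 8)²/17 = 1
Ellipse, center (-2, -8), major axis horizontal; a² = 81, b² = 17.
a = 9. Vertices at (h ± a, k).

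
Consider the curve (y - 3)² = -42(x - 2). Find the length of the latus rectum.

Vertex (2, 3); 4p = -42 so p = -21/2. Opens left.
Latus rectum length = |4p| = 42.

42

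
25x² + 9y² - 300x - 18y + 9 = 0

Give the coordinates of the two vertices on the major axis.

(6, -9) and (6, 11)

Group the x- and y-terms: 25(x² - 12x) + 9(y² - 2y) = -9
25(x - 6)² + 9(y - 1)² = -9 + 900 + 9 = 900
Dividing both sides by 900: (x - 6)²/36 + (y - 1)²/100 = 1
Ellipse, center (6, 1), major axis vertical; a² = 100, b² = 36.
a = 10. Vertices at (h, k ± a).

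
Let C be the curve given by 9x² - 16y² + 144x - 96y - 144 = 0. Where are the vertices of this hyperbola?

(-16, -3) and (0, -3)

Group: 9(x² + 16x) -16(y² + 6y) = 144
9(x + 8)² -16(y + 3)² = 144 + 576 - 144 = 576
Divide through by 576 to get (x + 8)²/64 - (y + 3)²/36 = 1.
Hyperbola, center (-8, -3), transverse axis horizontal; a² = 64, b² = 36.
a = 8. Vertices at (h ± a, k).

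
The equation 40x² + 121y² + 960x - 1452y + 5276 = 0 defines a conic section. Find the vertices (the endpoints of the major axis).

Group the x- and y-terms: 40(x² + 24x) + 121(y² - 12y) = -5276
40(x + 12)² + 121(y - 6)² = -5276 + 5760 + 4356 = 4840
Dividing both sides by 4840: (x + 12)²/121 + (y - 6)²/40 = 1
Ellipse, center (-12, 6), major axis horizontal; a² = 121, b² = 40.
a = 11. Vertices at (h ± a, k).

(-23, 6) and (-1, 6)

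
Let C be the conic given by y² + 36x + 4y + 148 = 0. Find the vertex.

Only y is squared. Complete the square in y: (y + 2)² = -36(x + 4).
Vertex (-4, -2); 4p = -36 so p = -9. Opens left.

(-4, -2)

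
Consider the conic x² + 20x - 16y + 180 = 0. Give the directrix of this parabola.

y = 1

Only x is squared. Complete the square in x: (x + 10)² = 16(y - 5).
Vertex (-10, 5); 4p = 16 so p = 4. Opens up.
Directrix is the horizontal line y = k − p = 5 − (4) = 1.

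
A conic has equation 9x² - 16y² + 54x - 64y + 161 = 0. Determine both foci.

Rearranging, 9(x² + 6x) -16(y² + 4y) = -161.
9(x + 3)² -16(y + 2)² = -161 + 81 - 64 = -144
Divide by -144: (y + 2)²/9 - (x + 3)²/16 = 1
Hyperbola, center (-3, -2), transverse axis vertical; a² = 9, b² = 16.
c² = a² + b² = 9 + 16 = 25, so c = 5.
Foci lie on the vertical axis through the center: (h, k ± c).

(-3, -7) and (-3, 3)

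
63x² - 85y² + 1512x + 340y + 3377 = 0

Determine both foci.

63(x² + 24x) -85(y² - 4y) = -3377
Completing the square gives 63(x + 12)² -85(y - 2)² = -3377 + 9072 - 340 = 5355.
Divide by 5355: (x + 12)²/85 - (y - 2)²/63 = 1
Hyperbola, center (-12, 2), transverse axis horizontal; a² = 85, b² = 63.
c² = a² + b² = 85 + 63 = 148, so c = 2√37.
Foci lie on the horizontal axis through the center: (h ± c, k).

(-12 - 2√37, 2) and (-12 + 2√37, 2)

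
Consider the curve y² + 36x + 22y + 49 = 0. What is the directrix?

Only y is squared. Complete the square in y: (y + 11)² = -36(x - 2).
Vertex (2, -11); 4p = -36 so p = -9. Opens left.
Directrix is the vertical line x = h − p = 2 − (-9) = 11.

x = 11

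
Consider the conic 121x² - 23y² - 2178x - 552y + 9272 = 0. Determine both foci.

(9, -24) and (9, 0)

121(x² - 18x) -23(y² + 24y) = -9272
Complete the square: 121(x - 9)² -23(y + 12)² = -9272 + 9801 - 3312 = -2783
Divide by -2783: (y + 12)²/121 - (x - 9)²/23 = 1
Hyperbola, center (9, -12), transverse axis vertical; a² = 121, b² = 23.
c² = a² + b² = 121 + 23 = 144, so c = 12.
Foci lie on the vertical axis through the center: (h, k ± c).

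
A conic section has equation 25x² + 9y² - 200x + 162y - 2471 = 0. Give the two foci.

Group: 25(x² - 8x) + 9(y² + 18y) = 2471
Completing the square gives 25(x - 4)² + 9(y + 9)² = 2471 + 400 + 729 = 3600.
Dividing both sides by 3600: (x - 4)²/144 + (y + 9)²/400 = 1
Ellipse, center (4, -9), major axis vertical; a² = 400, b² = 144.
c² = a² - b² = 400 - 144 = 256, so c = 16.
Foci lie on the vertical axis through the center: (h, k ± c).

(4, -25) and (4, 7)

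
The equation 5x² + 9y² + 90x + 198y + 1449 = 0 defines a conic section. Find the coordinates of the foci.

Group the x- and y-terms: 5(x² + 18x) + 9(y² + 22y) = -1449
Complete the square in x and y: 5(x + 9)² + 9(y + 11)² = -1449 + 405 + 1089 = 45
Divide by 45: (x + 9)²/9 + (y + 11)²/5 = 1
Ellipse, center (-9, -11), major axis horizontal; a² = 9, b² = 5.
c² = a² - b² = 9 - 5 = 4, so c = 2.
Foci lie on the horizontal axis through the center: (h ± c, k).

(-11, -11) and (-7, -11)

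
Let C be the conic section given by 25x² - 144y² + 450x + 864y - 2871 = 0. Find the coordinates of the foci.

(-22, 3) and (4, 3)

25(x² + 18x) -144(y² - 6y) = 2871
25(x + 9)² -144(y - 3)² = 2871 + 2025 - 1296 = 3600
Divide through by 3600 to get (x + 9)²/144 - (y - 3)²/25 = 1.
Hyperbola, center (-9, 3), transverse axis horizontal; a² = 144, b² = 25.
c² = a² + b² = 144 + 25 = 169, so c = 13.
Foci lie on the horizontal axis through the center: (h ± c, k).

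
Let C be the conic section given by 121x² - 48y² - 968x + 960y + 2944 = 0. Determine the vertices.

(4, -1) and (4, 21)

Rearranging, 121(x² - 8x) -48(y² - 20y) = -2944.
Completing the square gives 121(x - 4)² -48(y - 10)² = -2944 + 1936 - 4800 = -5808.
Dividing both sides by -5808: (y - 10)²/121 - (x - 4)²/48 = 1
Hyperbola, center (4, 10), transverse axis vertical; a² = 121, b² = 48.
a = 11. Vertices at (h, k ± a).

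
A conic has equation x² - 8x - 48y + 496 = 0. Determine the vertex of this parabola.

(4, 10)

Only x is squared. Complete the square in x: (x - 4)² = 48(y - 10).
Vertex (4, 10); 4p = 48 so p = 12. Opens up.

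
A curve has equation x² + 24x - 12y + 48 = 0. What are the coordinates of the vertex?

Only x is squared. Complete the square in x: (x + 12)² = 12(y + 8).
Vertex (-12, -8); 4p = 12 so p = 3. Opens up.

(-12, -8)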